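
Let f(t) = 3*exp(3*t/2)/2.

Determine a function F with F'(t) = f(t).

Any candidate F(t) must reproduce f(t) exactly when differentiated.
Check: d/dt[exp(3*t/2)] = 3*exp(3*t/2)/2 = f(t).

An antiderivative is F(t) = exp(3*t/2).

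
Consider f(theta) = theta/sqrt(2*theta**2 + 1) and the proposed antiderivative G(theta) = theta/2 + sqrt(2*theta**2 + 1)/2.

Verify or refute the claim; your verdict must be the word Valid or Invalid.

Invalid: d/dtheta[G] - f = 1/2, which is not 0.

d/dtheta[G] = (2*theta + sqrt(2*theta**2 + 1))/(2*sqrt(2*theta**2 + 1))
d/dtheta[G] - f(theta) = 1/2 != 0.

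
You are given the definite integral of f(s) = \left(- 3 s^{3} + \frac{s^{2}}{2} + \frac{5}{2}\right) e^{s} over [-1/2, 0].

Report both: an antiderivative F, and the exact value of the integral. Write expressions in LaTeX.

Recognize the product-rule pattern: f = u'v + uv' with u = - 3 s^{3} + \frac{19 s^{2}}{2} - 19 s + \frac{43}{2}, v = e^{s}, so integration by parts undoes it.
F(s) = \frac{\left(- 6 s^{3} + 19 s^{2} - 38 s + 43\right) e^{s}}{2} is an antiderivative of f.
Check: d/ds[\frac{\left(- 6 s^{3} + 19 s^{2} - 38 s + 43\right) e^{s}}{2}] = - 3 s^{3} e^{s} + \frac{s^{2} e^{s}}{2} + \frac{5 e^{s}}{2}, which equals f(s).
F(0) = \frac{43}{2}; F(-1/2) = \frac{135}{4 e^{\frac{1}{2}}}.
Integral = F(0) - F(-1/2) = \frac{43}{2} - \frac{135}{4 e^{\frac{1}{2}}}.

Antiderivative: F(s) = \frac{\left(- 6 s^{3} + 19 s^{2} - 38 s + 43\right) e^{s}}{2}; value = \frac{43}{2} - \frac{135}{4 e^{\frac{1}{2}}}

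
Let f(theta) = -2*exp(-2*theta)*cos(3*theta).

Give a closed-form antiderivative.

Check any antiderivative F(theta) by computing F'(theta) and comparing it with f(theta).
Check: d/dtheta[2*(-3*sin(3*theta) + 2*cos(3*theta))*exp(-2*theta)/13] = -2*exp(-2*theta)*cos(3*theta) = f(theta).

An antiderivative is F(theta) = 2*(-3*sin(3*theta) + 2*cos(3*theta))*exp(-2*theta)/13.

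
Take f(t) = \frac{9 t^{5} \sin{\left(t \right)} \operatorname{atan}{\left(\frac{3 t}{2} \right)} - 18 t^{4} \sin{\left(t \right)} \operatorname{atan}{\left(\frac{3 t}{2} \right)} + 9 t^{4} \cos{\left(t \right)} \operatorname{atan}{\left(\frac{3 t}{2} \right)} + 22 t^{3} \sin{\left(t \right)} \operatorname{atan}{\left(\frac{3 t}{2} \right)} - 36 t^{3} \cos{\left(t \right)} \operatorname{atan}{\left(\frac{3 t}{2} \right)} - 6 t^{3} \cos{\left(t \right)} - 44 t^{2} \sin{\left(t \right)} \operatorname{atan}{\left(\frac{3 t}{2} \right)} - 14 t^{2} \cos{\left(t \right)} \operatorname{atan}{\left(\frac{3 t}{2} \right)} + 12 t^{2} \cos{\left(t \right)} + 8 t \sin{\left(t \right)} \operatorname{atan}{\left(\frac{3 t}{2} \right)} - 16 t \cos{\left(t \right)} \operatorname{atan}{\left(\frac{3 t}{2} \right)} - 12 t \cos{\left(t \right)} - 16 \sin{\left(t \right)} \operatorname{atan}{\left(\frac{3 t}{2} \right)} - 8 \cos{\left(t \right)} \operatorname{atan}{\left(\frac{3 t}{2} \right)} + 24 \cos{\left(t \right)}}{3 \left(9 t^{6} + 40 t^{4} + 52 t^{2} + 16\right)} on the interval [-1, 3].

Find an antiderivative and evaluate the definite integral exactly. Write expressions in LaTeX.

Recover f(t) by differentiating a candidate F(t); any mismatch rules it out.
F(t) = - \frac{\left(t - 2\right) \cos{\left(t \right)} \operatorname{atan}{\left(\frac{3 t}{2} \right)}}{3 \left(t^{2} + 2\right)} is an antiderivative of f.
Check: d/dt[- \frac{\left(t - 2\right) \cos{\left(t \right)} \operatorname{atan}{\left(\frac{3 t}{2} \right)}}{3 \left(t^{2} + 2\right)}] = \frac{9 t^{5} \sin{\left(t \right)} \operatorname{atan}{\left(\frac{3 t}{2} \right)} - 18 t^{4} \sin{\left(t \right)} \operatorname{atan}{\left(\frac{3 t}{2} \right)} + 9 t^{4} \cos{\left(t \right)} \operatorname{atan}{\left(\frac{3 t}{2} \right)} + 22 t^{3} \sin{\left(t \right)} \operatorname{atan}{\left(\frac{3 t}{2} \right)} - 36 t^{3} \cos{\left(t \right)} \operatorname{atan}{\left(\frac{3 t}{2} \right)} - 6 t^{3} \cos{\left(t \right)} - 44 t^{2} \sin{\left(t \right)} \operatorname{atan}{\left(\frac{3 t}{2} \right)} - 14 t^{2} \cos{\left(t \right)} \operatorname{atan}{\left(\frac{3 t}{2} \right)} + 12 t^{2} \cos{\left(t \right)} + 8 t \sin{\left(t \right)} \operatorname{atan}{\left(\frac{3 t}{2} \right)} - 16 t \cos{\left(t \right)} \operatorname{atan}{\left(\frac{3 t}{2} \right)} - 12 t \cos{\left(t \right)} - 16 \sin{\left(t \right)} \operatorname{atan}{\left(\frac{3 t}{2} \right)} - 8 \cos{\left(t \right)} \operatorname{atan}{\left(\frac{3 t}{2} \right)} + 24 \cos{\left(t \right)}}{27 t^{6} + 120 t^{4} + 156 t^{2} + 48}, which equals f(t).
F(3) = - \frac{\cos{\left(3 \right)} \operatorname{atan}{\left(\frac{9}{2} \right)}}{33}; F(-1) = - \frac{\cos{\left(1 \right)} \operatorname{atan}{\left(\frac{3}{2} \right)}}{3}.
Integral = F(3) - F(-1) = - \frac{\cos{\left(3 \right)} \operatorname{atan}{\left(\frac{9}{2} \right)}}{33} + \frac{\cos{\left(1 \right)} \operatorname{atan}{\left(\frac{3}{2} \right)}}{3}.

Antiderivative: F(t) = - \frac{\left(t - 2\right) \cos{\left(t \right)} \operatorname{atan}{\left(\frac{3 t}{2} \right)}}{3 \left(t^{2} + 2\right)}; value = - \frac{\cos{\left(3 \right)} \operatorname{atan}{\left(\frac{9}{2} \right)}}{33} + \frac{\cos{\left(1 \right)} \operatorname{atan}{\left(\frac{3}{2} \right)}}{3}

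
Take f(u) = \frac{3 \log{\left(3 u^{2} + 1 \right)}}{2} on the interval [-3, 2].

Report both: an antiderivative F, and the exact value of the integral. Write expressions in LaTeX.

Antiderivative: F(u) = \frac{3 u \log{\left(3 u^{2} + 1 \right)} - 6 u + 2 \sqrt{3} \operatorname{atan}{\left(\sqrt{3} u \right)}}{2}; value = -15 + \sqrt{3} \operatorname{atan}{\left(2 \sqrt{3} \right)} + \sqrt{3} \operatorname{atan}{\left(3 \sqrt{3} \right)} + 3 \log{\left(13 \right)} + \frac{9 \log{\left(28 \right)}}{2}

Whatever form F(u) takes, F'(u) = f(u) is non-negotiable.
F(u) = \frac{3 u \log{\left(3 u^{2} + 1 \right)} - 6 u + 2 \sqrt{3} \operatorname{atan}{\left(\sqrt{3} u \right)}}{2} is an antiderivative of f.
Check: d/du[\frac{3 u \log{\left(3 u^{2} + 1 \right)} - 6 u + 2 \sqrt{3} \operatorname{atan}{\left(\sqrt{3} u \right)}}{2}] = \frac{3 \log{\left(3 u^{2} + 1 \right)}}{2} = f(u).
F(2) = -6 + \sqrt{3} \operatorname{atan}{\left(2 \sqrt{3} \right)} + 3 \log{\left(13 \right)}; F(-3) = - \frac{9 \log{\left(28 \right)}}{2} - \sqrt{3} \operatorname{atan}{\left(3 \sqrt{3} \right)} + 9.
Integral = F(2) - F(-3) = -15 + \sqrt{3} \operatorname{atan}{\left(2 \sqrt{3} \right)} + \sqrt{3} \operatorname{atan}{\left(3 \sqrt{3} \right)} + 3 \log{\left(13 \right)} + \frac{9 \log{\left(28 \right)}}{2}.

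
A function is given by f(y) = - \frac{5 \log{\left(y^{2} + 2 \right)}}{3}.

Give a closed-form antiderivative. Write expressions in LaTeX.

Differentiate the proposed F(y) back; it has to land on f(y) exactly.
Check: d/dy[- \frac{5 y \log{\left(y^{2} + 2 \right)}}{3} + \frac{10 y}{3} - \frac{10 \sqrt{2} \operatorname{atan}{\left(\frac{\sqrt{2} y}{2} \right)}}{3}] = - \frac{5 \log{\left(y^{2} + 2 \right)}}{3} = f(y).

An antiderivative is F(y) = - \frac{5 y \log{\left(y^{2} + 2 \right)}}{3} + \frac{10 y}{3} - \frac{10 \sqrt{2} \operatorname{atan}{\left(\frac{\sqrt{2} y}{2} \right)}}{3}.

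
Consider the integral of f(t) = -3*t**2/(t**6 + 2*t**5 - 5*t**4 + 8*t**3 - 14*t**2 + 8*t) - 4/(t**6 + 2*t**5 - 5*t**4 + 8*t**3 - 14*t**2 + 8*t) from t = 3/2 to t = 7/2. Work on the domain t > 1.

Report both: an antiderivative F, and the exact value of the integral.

Factor the denominator (t*(t - 1)**2*(t + 4)*(t**2 + 2)) and decompose: f = 1/(9*(t**2 + 2)) + 13/(450*(t + 4)) + 106/(225*(t - 1)) - 7/(15*(t - 1)**2) - 1/(2*t); each piece integrates to a log, atan, or power term.
F(t) = -log(t)/2 + 106*log(t - 1)/225 + 13*log(t + 4)/450 + sqrt(2)*atan(sqrt(2)*t/2)/18 + 7/(15*t - 15) is an antiderivative of f.
Check: d/dt[-log(t)/2 + 106*log(t - 1)/225 + 13*log(t + 4)/450 + sqrt(2)*atan(sqrt(2)*t/2)/18 + 7/(15*t - 15)] = (-3*t**2 - 4)/(t**6 + 2*t**5 - 5*t**4 + 8*t**3 - 14*t**2 + 8*t), which equals f(t).
F(7/2) = -log(7/2)/2 + 13*log(15/2)/450 + sqrt(2)*atan(7*sqrt(2)/4)/18 + 14/75 + 106*log(5/2)/225; F(3/2) = -106*log(2)/225 - log(3/2)/2 + 13*log(11/2)/450 + sqrt(2)*atan(3*sqrt(2)/4)/18 + 14/15.
Integral = F(7/2) - F(3/2) = -56/75 - log(7/2)/2 - sqrt(2)*atan(3*sqrt(2)/4)/18 - 13*log(11/2)/450 + 13*log(15/2)/450 + sqrt(2)*atan(7*sqrt(2)/4)/18 + log(3/2)/2 + 106*log(2)/225 + 106*log(5/2)/225.

Antiderivative: F(t) = -log(t)/2 + 106*log(t - 1)/225 + 13*log(t + 4)/450 + sqrt(2)*atan(sqrt(2)*t/2)/18 + 7/(15*t - 15); value = -56/75 - log(7/2)/2 - sqrt(2)*atan(3*sqrt(2)/4)/18 - 13*log(11/2)/450 + 13*log(15/2)/450 + sqrt(2)*atan(7*sqrt(2)/4)/18 + log(3/2)/2 + 106*log(2)/225 + 106*log(5/2)/225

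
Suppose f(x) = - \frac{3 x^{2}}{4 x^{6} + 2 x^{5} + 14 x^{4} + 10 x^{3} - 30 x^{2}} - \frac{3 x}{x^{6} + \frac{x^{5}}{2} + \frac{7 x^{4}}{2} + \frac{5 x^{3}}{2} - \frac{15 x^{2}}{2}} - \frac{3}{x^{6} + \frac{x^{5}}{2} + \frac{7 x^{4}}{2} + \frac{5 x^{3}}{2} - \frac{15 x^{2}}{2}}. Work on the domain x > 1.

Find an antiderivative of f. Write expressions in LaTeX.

The denominator factors as 2 x^{2} \left(x - 1\right) \left(2 x + 3\right) \left(x^{2} + 5\right); partial fractions split f into directly integrable pieces: - \frac{3 \left(17 x - 11\right)}{580 \left(x^{2} + 5\right)} + \frac{4}{435 \left(2 x + 3\right)} - \frac{9}{20 \left(x - 1\right)} + \frac{8}{15 x} + \frac{2}{5 x^{2}}.
Check: d/dx[\frac{8 \log{\left(x \right)}}{15} - \frac{9 \log{\left(x - 1 \right)}}{20} + \frac{2 \log{\left(x + \frac{3}{2} \right)}}{435} - \frac{51 \log{\left(x^{2} + 5 \right)}}{1160} + \frac{33 \sqrt{5} \operatorname{atan}{\left(\frac{\sqrt{5} x}{5} \right)}}{2900} - \frac{2}{5 x}] = \frac{- 3 x^{2} - 12 x - 12}{4 x^{6} + 2 x^{5} + 14 x^{4} + 10 x^{3} - 30 x^{2}}, which equals f(x).

An antiderivative is F(x) = \frac{8 \log{\left(x \right)}}{15} - \frac{9 \log{\left(x - 1 \right)}}{20} + \frac{2 \log{\left(x + \frac{3}{2} \right)}}{435} - \frac{51 \log{\left(x^{2} + 5 \right)}}{1160} + \frac{33 \sqrt{5} \operatorname{atan}{\left(\frac{\sqrt{5} x}{5} \right)}}{2900} - \frac{2}{5 x}.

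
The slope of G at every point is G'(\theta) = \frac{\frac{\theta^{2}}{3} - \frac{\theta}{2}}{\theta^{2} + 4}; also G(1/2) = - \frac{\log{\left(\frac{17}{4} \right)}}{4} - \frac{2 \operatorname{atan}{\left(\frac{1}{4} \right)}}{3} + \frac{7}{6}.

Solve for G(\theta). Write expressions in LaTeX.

G(\theta) = \frac{4 \theta - 3 \log{\left(\theta^{2} + 4 \right)} - 8 \operatorname{atan}{\left(\frac{\theta}{2} \right)} + 12}{12}

Recover the given G'(\theta) by differentiating a candidate G(\theta); any mismatch rules it out.
A general antiderivative is \frac{\theta}{3} - \frac{\log{\left(\theta^{2} + 4 \right)}}{4} - \frac{2 \operatorname{atan}{\left(\frac{\theta}{2} \right)}}{3} + C.
The condition gives C = - \frac{\log{\left(\frac{17}{4} \right)}}{4} - \frac{2 \operatorname{atan}{\left(\frac{1}{4} \right)}}{3} + \frac{7}{6} - (- \frac{\log{\left(\frac{17}{4} \right)}}{4} - \frac{2 \operatorname{atan}{\left(\frac{1}{4} \right)}}{3} + \frac{1}{6}) = 1.
So G(\theta) = \frac{4 \theta - 3 \log{\left(\theta^{2} + 4 \right)} - 8 \operatorname{atan}{\left(\frac{\theta}{2} \right)} + 12}{12}.
Check: d/d\theta[\frac{4 \theta - 3 \log{\left(\theta^{2} + 4 \right)} - 8 \operatorname{atan}{\left(\frac{\theta}{2} \right)} + 12}{12}] = \frac{2 \theta^{2} - 3 \theta}{6 \theta^{2} + 24}, which equals G'(\theta).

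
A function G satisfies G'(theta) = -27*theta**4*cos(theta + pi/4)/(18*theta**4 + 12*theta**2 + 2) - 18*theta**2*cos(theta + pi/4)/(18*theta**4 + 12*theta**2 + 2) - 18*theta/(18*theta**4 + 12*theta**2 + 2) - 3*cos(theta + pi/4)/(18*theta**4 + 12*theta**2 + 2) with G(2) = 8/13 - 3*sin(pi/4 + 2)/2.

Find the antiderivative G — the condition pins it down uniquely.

The integrand splits into summands that can be handled one at a time.
A general antiderivative is -3*sin(theta + pi/4)/2 + 1/(2*(theta**2 + 1/3)) + C.
The condition gives C = 8/13 - 3*sin(pi/4 + 2)/2 - (3/26 - 3*sin(pi/4 + 2)/2) = 1/2.
So G(theta) = (3*theta**2 - 3*(3*theta**2 + 1)*sin(theta + pi/4) + 4)/(2*(3*theta**2 + 1)).
Check: d/dtheta[(3*theta**2 - 3*(3*theta**2 + 1)*sin(theta + pi/4) + 4)/(2*(3*theta**2 + 1))] = (-27*theta**4*cos(theta + pi/4) - 18*theta**2*cos(theta + pi/4) - 18*theta - 3*cos(theta + pi/4))/(18*theta**4 + 12*theta**2 + 2), which equals G'(theta).

G(theta) = (3*theta**2 - 3*(3*theta**2 + 1)*sin(theta + pi/4) + 4)/(2*(3*theta**2 + 1))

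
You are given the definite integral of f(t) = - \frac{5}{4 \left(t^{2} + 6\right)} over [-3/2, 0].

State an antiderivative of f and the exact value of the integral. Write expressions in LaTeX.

A candidate is checked by its d/dt: the result must match f(t).
F(t) = - \frac{5 \sqrt{6} \operatorname{atan}{\left(\frac{\sqrt{6} t}{6} \right)}}{24} is an antiderivative of f.
Check: d/dt[- \frac{5 \sqrt{6} \operatorname{atan}{\left(\frac{\sqrt{6} t}{6} \right)}}{24}] = - \frac{5}{4 t^{2} + 24}, which equals f(t).
F(0) = 0; F(-3/2) = \frac{5 \sqrt{6} \operatorname{atan}{\left(\frac{\sqrt{6}}{4} \right)}}{24}.
Integral = F(0) - F(-3/2) = - \frac{5 \sqrt{6} \operatorname{atan}{\left(\frac{\sqrt{6}}{4} \right)}}{24}.

Antiderivative: F(t) = - \frac{5 \sqrt{6} \operatorname{atan}{\left(\frac{\sqrt{6} t}{6} \right)}}{24}; value = - \frac{5 \sqrt{6} \operatorname{atan}{\left(\frac{\sqrt{6}}{4} \right)}}{24}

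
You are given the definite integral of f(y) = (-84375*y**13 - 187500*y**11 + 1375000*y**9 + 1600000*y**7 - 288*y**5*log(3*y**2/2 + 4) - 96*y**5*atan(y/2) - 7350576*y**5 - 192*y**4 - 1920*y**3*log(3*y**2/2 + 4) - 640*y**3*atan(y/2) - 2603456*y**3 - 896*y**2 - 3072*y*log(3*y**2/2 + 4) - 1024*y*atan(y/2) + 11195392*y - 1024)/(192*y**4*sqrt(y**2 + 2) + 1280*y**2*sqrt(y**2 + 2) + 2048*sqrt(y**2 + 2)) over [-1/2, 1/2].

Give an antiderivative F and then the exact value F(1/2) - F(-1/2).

f has the shape u'v + uv' for u = sqrt(y**2 + 2)/2 and v = -5*(5*y**2/2 - 5)**4/2 - 3*log(3*y**2/2 + 4) - atan(y/2) — it is the derivative of the product u*v.
F(y) = -3125*y**8*sqrt(y**2 + 2)/64 + 3125*y**6*sqrt(y**2 + 2)/8 - 9375*y**4*sqrt(y**2 + 2)/8 + 3125*y**2*sqrt(y**2 + 2)/2 - 3*sqrt(y**2 + 2)*log(3*y**2/2 + 4)/2 - sqrt(y**2 + 2)*atan(y/2)/2 - 3125*sqrt(y**2 + 2)/4 is an antiderivative of f.
Check: d/dy[-3125*y**8*sqrt(y**2 + 2)/64 + 3125*y**6*sqrt(y**2 + 2)/8 - 9375*y**4*sqrt(y**2 + 2)/8 + 3125*y**2*sqrt(y**2 + 2)/2 - 3*sqrt(y**2 + 2)*log(3*y**2/2 + 4)/2 - sqrt(y**2 + 2)*atan(y/2)/2 - 3125*sqrt(y**2 + 2)/4] = (-84375*y**13 - 187500*y**11 + 1375000*y**9 + 1600000*y**7 - 288*y**5*log(3*y**2/2 + 4) - 96*y**5*atan(y/2) - 7350576*y**5 - 192*y**4 - 1920*y**3*log(3*y**2/2 + 4) - 640*y**3*atan(y/2) - 2603456*y**3 - 896*y**2 - 3072*y*log(3*y**2/2 + 4) - 1024*y*atan(y/2) + 11195392*y - 1024)/(192*y**4*sqrt(y**2 + 2) + 1280*y**2*sqrt(y**2 + 2) + 2048*sqrt(y**2 + 2)) = f(y).
F(1/2) = -22509375/32768 - 9*log(35/8)/4 - 3*atan(1/4)/4; F(-1/2) = -22509375/32768 - 9*log(35/8)/4 + 3*atan(1/4)/4.
Integral = F(1/2) - F(-1/2) = -3*atan(1/4)/2.

Antiderivative: F(y) = -3125*y**8*sqrt(y**2 + 2)/64 + 3125*y**6*sqrt(y**2 + 2)/8 - 9375*y**4*sqrt(y**2 + 2)/8 + 3125*y**2*sqrt(y**2 + 2)/2 - 3*sqrt(y**2 + 2)*log(3*y**2/2 + 4)/2 - sqrt(y**2 + 2)*atan(y/2)/2 - 3125*sqrt(y**2 + 2)/4; value = -3*atan(1/4)/2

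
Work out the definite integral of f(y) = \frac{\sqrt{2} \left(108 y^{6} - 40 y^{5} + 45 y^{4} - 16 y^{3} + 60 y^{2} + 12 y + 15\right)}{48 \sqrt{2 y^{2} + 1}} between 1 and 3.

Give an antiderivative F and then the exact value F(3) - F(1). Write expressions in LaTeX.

f has the shape u'v + uv' for u = \frac{\sqrt{y^{2} + \frac{1}{2}}}{4} and v = \frac{3 y^{5}}{2} - \frac{2 y^{4}}{3} + \frac{5 y}{2} + 1 — it is the derivative of the product u*v.
F(y) = \frac{\sqrt{2} \sqrt{2 y^{2} + 1} \left(9 y^{5} - 4 y^{4} + 15 y + 6\right)}{48} is an antiderivative of f.
Check: d/dy[\frac{\sqrt{2} \sqrt{2 y^{2} + 1} \left(9 y^{5} - 4 y^{4} + 15 y + 6\right)}{48}] = \frac{108 \sqrt{2} y^{6} - 40 \sqrt{2} y^{5} + 45 \sqrt{2} y^{4} - 16 \sqrt{2} y^{3} + 60 \sqrt{2} y^{2} + 12 \sqrt{2} y + 15 \sqrt{2}}{48 \sqrt{2 y^{2} + 1}}, which equals f(y).
F(3) = \frac{319 \sqrt{38}}{8}; F(1) = \frac{13 \sqrt{6}}{24}.
Integral = F(3) - F(1) = - \frac{13 \sqrt{6}}{24} + \frac{319 \sqrt{38}}{8}.

Antiderivative: F(y) = \frac{\sqrt{2} \sqrt{2 y^{2} + 1} \left(9 y^{5} - 4 y^{4} + 15 y + 6\right)}{48}; value = - \frac{13 \sqrt{6}}{24} + \frac{319 \sqrt{38}}{8}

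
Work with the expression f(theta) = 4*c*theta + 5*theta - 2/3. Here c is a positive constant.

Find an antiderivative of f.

The integrand splits into summands that can be handled one at a time.
Check: d/dtheta[2*c*theta**2 + 5*theta**2/2 - 2*theta/3] = 4*c*theta + 5*theta - 2/3 = f(theta).

An antiderivative is F(theta) = 2*c*theta**2 + 5*theta**2/2 - 2*theta/3.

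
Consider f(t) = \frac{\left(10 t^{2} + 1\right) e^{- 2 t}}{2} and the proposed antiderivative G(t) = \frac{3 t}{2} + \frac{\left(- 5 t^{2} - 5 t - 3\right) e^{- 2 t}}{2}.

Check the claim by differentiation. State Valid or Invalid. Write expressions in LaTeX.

d/dt[G] = \frac{\left(10 t^{2} + 3 e^{2 t} + 1\right) e^{- 2 t}}{2}
d/dt[G] - f(t) = \frac{3}{2} != 0.

Invalid: d/dt[G] - f = \frac{3}{2}, which is not 0.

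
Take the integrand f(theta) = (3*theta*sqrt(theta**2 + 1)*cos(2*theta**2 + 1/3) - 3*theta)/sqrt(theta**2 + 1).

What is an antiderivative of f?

An antiderivative is F(theta) = 3*(-4*sqrt(theta**2 + 1) + sin(2*theta**2 + 1/3))/4.

A first test for any F(theta): its theta-derivative must equal f(theta) identically.
Check: d/dtheta[3*(-4*sqrt(theta**2 + 1) + sin(2*theta**2 + 1/3))/4] = (3*theta*sqrt(theta**2 + 1)*cos(2*theta**2 + 1/3) - 3*theta)/sqrt(theta**2 + 1) = f(theta).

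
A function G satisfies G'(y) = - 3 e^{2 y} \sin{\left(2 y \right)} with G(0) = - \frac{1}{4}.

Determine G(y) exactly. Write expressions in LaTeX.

Any candidate G(y) must reproduce the stated G'(y) exactly.
A general antiderivative is - \frac{3 e^{2 y} \sin{\left(2 y \right)}}{4} + \frac{3 e^{2 y} \cos{\left(2 y \right)}}{4} + C.
The condition gives C = - \frac{1}{4} - (\frac{3}{4}) = -1.
So G(y) = - \frac{3 e^{2 y} \sin{\left(2 y \right)}}{4} + \frac{3 e^{2 y} \cos{\left(2 y \right)}}{4} - 1.
Check: d/dy[- \frac{3 e^{2 y} \sin{\left(2 y \right)}}{4} + \frac{3 e^{2 y} \cos{\left(2 y \right)}}{4} - 1] = - 3 e^{2 y} \sin{\left(2 y \right)} = G'(y).

G(y) = - \frac{3 e^{2 y} \sin{\left(2 y \right)}}{4} + \frac{3 e^{2 y} \cos{\left(2 y \right)}}{4} - 1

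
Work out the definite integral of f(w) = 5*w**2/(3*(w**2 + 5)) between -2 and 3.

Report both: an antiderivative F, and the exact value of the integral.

A candidate is checked by its d/dw: the result must match f(w).
F(w) = 5*(w - sqrt(5)*atan(sqrt(5)*w/5))/3 is an antiderivative of f.
Check: d/dw[5*(w - sqrt(5)*atan(sqrt(5)*w/5))/3] = 5*w**2/(3*w**2 + 15), which equals f(w).
F(3) = -5*sqrt(5)*atan(3*sqrt(5)/5)/3 + 5; F(-2) = -10/3 + 5*sqrt(5)*atan(2*sqrt(5)/5)/3.
Integral = F(3) - F(-2) = -5*sqrt(5)*atan(3*sqrt(5)/5)/3 - 5*sqrt(5)*atan(2*sqrt(5)/5)/3 + 25/3.

Antiderivative: F(w) = 5*(w - sqrt(5)*atan(sqrt(5)*w/5))/3; value = -5*sqrt(5)*atan(3*sqrt(5)/5)/3 - 5*sqrt(5)*atan(2*sqrt(5)/5)/3 + 25/3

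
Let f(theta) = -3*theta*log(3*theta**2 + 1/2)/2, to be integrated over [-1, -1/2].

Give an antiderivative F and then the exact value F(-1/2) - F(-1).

Antiderivative: F(theta) = -3*theta**2*log(3*theta**2 + 1/2)/4 + 3*theta**2/4 - log(6*theta**2 + 1)/8; value = -9/16 - log(5/2)/8 - 3*log(5/4)/16 + log(7)/8 + 3*log(7/2)/4

Differentiate the proposed F(theta) back; it has to land on f(theta) exactly.
F(theta) = -3*theta**2*log(3*theta**2 + 1/2)/4 + 3*theta**2/4 - log(6*theta**2 + 1)/8 is an antiderivative of f.
Check: d/dtheta[-3*theta**2*log(3*theta**2 + 1/2)/4 + 3*theta**2/4 - log(6*theta**2 + 1)/8] = -3*theta*log(3*theta**2 + 1/2)/2 = f(theta).
F(-1/2) = -log(5/2)/8 - 3*log(5/4)/16 + 3/16; F(-1) = -3*log(7/2)/4 - log(7)/8 + 3/4.
Integral = F(-1/2) - F(-1) = -9/16 - log(5/2)/8 - 3*log(5/4)/16 + log(7)/8 + 3*log(7/2)/4.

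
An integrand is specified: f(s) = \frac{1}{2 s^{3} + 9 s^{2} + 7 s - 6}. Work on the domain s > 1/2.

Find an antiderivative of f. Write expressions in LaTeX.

An antiderivative is F(s) = \frac{2 \log{\left(s - \frac{1}{2} \right)}}{35} - \frac{\log{\left(s + 2 \right)}}{5} + \frac{\log{\left(s + 3 \right)}}{7}.

The denominator factors as \left(s + 2\right) \left(s + 3\right) \left(2 s - 1\right); partial fractions split f into directly integrable pieces: \frac{4}{35 \left(2 s - 1\right)} + \frac{1}{7 \left(s + 3\right)} - \frac{1}{5 \left(s + 2\right)}.
Check: d/ds[\frac{2 \log{\left(s - \frac{1}{2} \right)}}{35} - \frac{\log{\left(s + 2 \right)}}{5} + \frac{\log{\left(s + 3 \right)}}{7}] = \frac{1}{2 s^{3} + 9 s^{2} + 7 s - 6} = f(s).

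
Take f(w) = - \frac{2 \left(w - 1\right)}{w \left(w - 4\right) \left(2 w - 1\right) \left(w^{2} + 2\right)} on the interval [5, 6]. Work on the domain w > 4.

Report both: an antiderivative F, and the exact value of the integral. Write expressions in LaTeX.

The denominator factors as w \left(w - 4\right) \left(2 w - 1\right) \left(w^{2} + 2\right); partial fractions split f into directly integrable pieces: - \frac{w - 1}{9 \left(w^{2} + 2\right)} - \frac{16}{63 \left(2 w - 1\right)} - \frac{1}{84 \left(w - 4\right)} + \frac{1}{4 w}.
F(w) = \frac{\log{\left(w \right)}}{4} - \frac{\log{\left(w - 4 \right)}}{84} - \frac{8 \log{\left(w - \frac{1}{2} \right)}}{63} - \frac{\log{\left(w^{2} + 2 \right)}}{18} + \frac{\sqrt{2} \operatorname{atan}{\left(\frac{\sqrt{2} w}{2} \right)}}{18} is an antiderivative of f.
Check: d/dw[\frac{\log{\left(w \right)}}{4} - \frac{\log{\left(w - 4 \right)}}{84} - \frac{8 \log{\left(w - \frac{1}{2} \right)}}{63} - \frac{\log{\left(w^{2} + 2 \right)}}{18} + \frac{\sqrt{2} \operatorname{atan}{\left(\frac{\sqrt{2} w}{2} \right)}}{18}] = \frac{2 - 2 w}{2 w^{5} - 9 w^{4} + 8 w^{3} - 18 w^{2} + 8 w}, which equals f(w).
F(6) = - \frac{8 \log{\left(\frac{11}{2} \right)}}{63} - \frac{\log{\left(38 \right)}}{18} - \frac{\log{\left(2 \right)}}{84} + \frac{\sqrt{2} \operatorname{atan}{\left(3 \sqrt{2} \right)}}{18} + \frac{\log{\left(6 \right)}}{4}; F(5) = - \frac{8 \log{\left(\frac{9}{2} \right)}}{63} - \frac{\log{\left(27 \right)}}{18} + \frac{\sqrt{2} \operatorname{atan}{\left(\frac{5 \sqrt{2}}{2} \right)}}{18} + \frac{\log{\left(5 \right)}}{4}.
Integral = F(6) - F(5) = - \frac{\log{\left(5 \right)}}{4} - \frac{8 \log{\left(\frac{11}{2} \right)}}{63} - \frac{\log{\left(38 \right)}}{18} - \frac{\sqrt{2} \operatorname{atan}{\left(\frac{5 \sqrt{2}}{2} \right)}}{18} - \frac{\log{\left(2 \right)}}{84} + \frac{\sqrt{2} \operatorname{atan}{\left(3 \sqrt{2} \right)}}{18} + \frac{\log{\left(27 \right)}}{18} + \frac{8 \log{\left(\frac{9}{2} \right)}}{63} + \frac{\log{\left(6 \right)}}{4}.

Antiderivative: F(w) = \frac{\log{\left(w \right)}}{4} - \frac{\log{\left(w - 4 \right)}}{84} - \frac{8 \log{\left(w - \frac{1}{2} \right)}}{63} - \frac{\log{\left(w^{2} + 2 \right)}}{18} + \frac{\sqrt{2} \operatorname{atan}{\left(\frac{\sqrt{2} w}{2} \right)}}{18}; value = - \frac{\log{\left(5 \right)}}{4} - \frac{8 \log{\left(\frac{11}{2} \right)}}{63} - \frac{\log{\left(38 \right)}}{18} - \frac{\sqrt{2} \operatorname{atan}{\left(\frac{5 \sqrt{2}}{2} \right)}}{18} - \frac{\log{\left(2 \right)}}{84} + \frac{\sqrt{2} \operatorname{atan}{\left(3 \sqrt{2} \right)}}{18} + \frac{\log{\left(27 \right)}}{18} + \frac{8 \log{\left(\frac{9}{2} \right)}}{63} + \frac{\log{\left(6 \right)}}{4}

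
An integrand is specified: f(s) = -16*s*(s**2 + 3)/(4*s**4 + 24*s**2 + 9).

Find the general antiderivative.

F(s) = -log(2*s**4/3 + 4*s**2 + 3/2) + C

The substitution u = 2*s**4/3 + 4*s**2 + 3/2 works: f is exactly (dF/du)*(du/ds) for that inner function.
Check: d/ds[-log(2*s**4/3 + 4*s**2 + 3/2)] = (-16*s**3 - 48*s)/(4*s**4 + 24*s**2 + 9), which equals f(s).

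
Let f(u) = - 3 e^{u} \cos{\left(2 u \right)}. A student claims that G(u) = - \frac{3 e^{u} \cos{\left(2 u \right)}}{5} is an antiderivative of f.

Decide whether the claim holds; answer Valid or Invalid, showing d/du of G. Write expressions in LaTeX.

d/du[G] = \frac{6 e^{u} \sin{\left(2 u \right)}}{5} - \frac{3 e^{u} \cos{\left(2 u \right)}}{5}
d/du[G] - f(u) = \frac{6 e^{u} \sin{\left(2 u \right)}}{5} + \frac{12 e^{u} \cos{\left(2 u \right)}}{5} != 0.

Invalid: d/du[G] - f = \frac{6 e^{u} \sin{\left(2 u \right)}}{5} + \frac{12 e^{u} \cos{\left(2 u \right)}}{5}, which is not 0.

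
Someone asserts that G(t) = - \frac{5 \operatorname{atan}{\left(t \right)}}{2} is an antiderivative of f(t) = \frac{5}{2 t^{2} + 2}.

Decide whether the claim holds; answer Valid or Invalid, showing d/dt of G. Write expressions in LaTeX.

d/dt[G] = - \frac{5}{2 t^{2} + 2}
d/dt[G] - f(t) = - \frac{5}{t^{2} + 1} != 0.

Invalid: d/dt[G] - f = - \frac{5}{t^{2} + 1}, which is not 0.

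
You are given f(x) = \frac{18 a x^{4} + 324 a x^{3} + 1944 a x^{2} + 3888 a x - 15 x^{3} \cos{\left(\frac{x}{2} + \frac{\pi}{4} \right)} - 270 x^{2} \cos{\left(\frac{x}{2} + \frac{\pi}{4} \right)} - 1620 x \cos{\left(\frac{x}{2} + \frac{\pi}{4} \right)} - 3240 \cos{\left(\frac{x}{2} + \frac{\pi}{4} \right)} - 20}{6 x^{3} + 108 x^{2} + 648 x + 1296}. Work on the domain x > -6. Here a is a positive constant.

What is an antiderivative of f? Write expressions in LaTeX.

An antiderivative is F(x) = \frac{9 a x^{2} \left(x + 6\right)^{2} - 30 \left(x + 6\right)^{2} \sin{\left(\frac{x}{2} + \frac{\pi}{4} \right)} + 10}{6 \left(x + 6\right)^{2}}.

Differentiate the proposed F(x) back; it has to land on f(x) exactly.
Check: d/dx[\frac{9 a x^{2} \left(x + 6\right)^{2} - 30 \left(x + 6\right)^{2} \sin{\left(\frac{x}{2} + \frac{\pi}{4} \right)} + 10}{6 \left(x + 6\right)^{2}}] = \frac{18 a x^{4} + 324 a x^{3} + 1944 a x^{2} + 3888 a x - 15 x^{3} \cos{\left(\frac{x}{2} + \frac{\pi}{4} \right)} - 270 x^{2} \cos{\left(\frac{x}{2} + \frac{\pi}{4} \right)} - 1620 x \cos{\left(\frac{x}{2} + \frac{\pi}{4} \right)} - 3240 \cos{\left(\frac{x}{2} + \frac{\pi}{4} \right)} - 20}{6 x^{3} + 108 x^{2} + 648 x + 1296} = f(x).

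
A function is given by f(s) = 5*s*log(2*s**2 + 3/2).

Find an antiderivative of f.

Check any antiderivative F(s) by computing F'(s) and comparing it with f(s).
Check: d/ds[5*s**2*log(2*s**2 + 3/2)/2 - 5*s**2/2 + 15*log(4*s**2 + 3)/8] = 5*s*log(2*s**2 + 3/2) = f(s).

An antiderivative is F(s) = 5*s**2*log(2*s**2 + 3/2)/2 - 5*s**2/2 + 15*log(4*s**2 + 3)/8.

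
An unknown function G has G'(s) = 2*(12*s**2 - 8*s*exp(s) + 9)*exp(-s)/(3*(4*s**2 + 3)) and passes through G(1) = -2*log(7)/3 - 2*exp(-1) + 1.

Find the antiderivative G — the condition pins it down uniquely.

Any candidate G(s) must reproduce the stated G'(s) exactly.
A general antiderivative is -2*log(4*s**2 + 3)/3 - 2*exp(-s) + C.
The condition gives C = -2*log(7)/3 - 2*exp(-1) + 1 - (-2*log(7)/3 - 2*exp(-1)) = 1.
So G(s) = (-2*exp(s)*log(4*s**2 + 3) + 3*exp(s) - 6)*exp(-s)/3.
Check: d/ds[(-2*exp(s)*log(4*s**2 + 3) + 3*exp(s) - 6)*exp(-s)/3] = (24*s**2 - 16*s*exp(s) + 18)/(12*s**2*exp(s) + 9*exp(s)), which equals G'(s).

G(s) = (-2*exp(s)*log(4*s**2 + 3) + 3*exp(s) - 6)*exp(-s)/3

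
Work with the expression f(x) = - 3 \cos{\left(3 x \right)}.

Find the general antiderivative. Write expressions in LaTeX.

F(x) = - \sin{\left(3 x \right)} + C

Since d/dx undoes antidifferentiation here, F'(x) = f(x) is required of F(x).
Check: d/dx[- \sin{\left(3 x \right)}] = - 3 \cos{\left(3 x \right)} = f(x).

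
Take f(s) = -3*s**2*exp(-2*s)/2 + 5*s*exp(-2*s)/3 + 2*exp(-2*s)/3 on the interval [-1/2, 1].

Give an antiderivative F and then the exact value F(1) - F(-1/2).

Recognize the product-rule pattern: f = u'v + uv' with u = 3*s**2/4 - s/12 - 3/8, v = exp(-2*s), so integration by parts undoes it.
F(s) = (18*s**2 - 2*s - 9)*exp(-2*s)/24 is an antiderivative of f.
Check: d/ds[(18*s**2 - 2*s - 9)*exp(-2*s)/24] = (-9*s**2 + 10*s + 4)*exp(-2*s)/6, which equals f(s).
F(1) = 7*exp(-2)/24; F(-1/2) = -7*exp(1)/48.
Integral = F(1) - F(-1/2) = 7*exp(-2)/24 + 7*exp(1)/48.

Antiderivative: F(s) = (18*s**2 - 2*s - 9)*exp(-2*s)/24; value = 7*exp(-2)/24 + 7*exp(1)/48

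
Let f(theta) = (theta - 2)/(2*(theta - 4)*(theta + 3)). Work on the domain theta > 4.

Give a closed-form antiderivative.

An antiderivative is F(theta) = log(theta - 4)/7 + 5*log(theta + 3)/14.

Factor the denominator (2*(theta - 4)*(theta + 3)) and decompose: f = 5/(14*(theta + 3)) + 1/(7*(theta - 4)); each piece integrates to a log, atan, or power term.
Check: d/dtheta[log(theta - 4)/7 + 5*log(theta + 3)/14] = (theta - 2)/(2*theta**2 - 2*theta - 24), which equals f(theta).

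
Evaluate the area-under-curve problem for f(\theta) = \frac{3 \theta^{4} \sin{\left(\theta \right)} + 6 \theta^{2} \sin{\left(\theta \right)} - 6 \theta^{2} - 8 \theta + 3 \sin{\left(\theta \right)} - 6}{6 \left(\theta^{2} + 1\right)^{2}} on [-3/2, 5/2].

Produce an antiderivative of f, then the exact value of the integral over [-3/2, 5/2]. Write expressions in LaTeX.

An antiderivative F(\theta) passes only if d/d\theta[F] lands on f(\theta) exactly.
F(\theta) = \frac{- 3 \theta^{2} \cos{\left(\theta \right)} - 6 \theta^{2} \operatorname{atan}{\left(\theta \right)} - 3 \cos{\left(\theta \right)} - 6 \operatorname{atan}{\left(\theta \right)} + 4}{6 \theta^{2} + 6} is an antiderivative of f.
Check: d/d\theta[\frac{- 3 \theta^{2} \cos{\left(\theta \right)} - 6 \theta^{2} \operatorname{atan}{\left(\theta \right)} - 3 \cos{\left(\theta \right)} - 6 \operatorname{atan}{\left(\theta \right)} + 4}{6 \theta^{2} + 6}] = \frac{3 \theta^{4} \sin{\left(\theta \right)} + 6 \theta^{2} \sin{\left(\theta \right)} - 6 \theta^{2} - 8 \theta + 3 \sin{\left(\theta \right)} - 6}{6 \theta^{4} + 12 \theta^{2} + 6}, which equals f(\theta).
F(5/2) = - \operatorname{atan}{\left(\frac{5}{2} \right)} + \frac{8}{87} - \frac{\cos{\left(\frac{5}{2} \right)}}{2}; F(-3/2) = - \frac{\cos{\left(\frac{3}{2} \right)}}{2} + \frac{8}{39} + \operatorname{atan}{\left(\frac{3}{2} \right)}.
Integral = F(5/2) - F(-3/2) = - \operatorname{atan}{\left(\frac{5}{2} \right)} - \operatorname{atan}{\left(\frac{3}{2} \right)} - \frac{128}{1131} + \frac{\cos{\left(\frac{3}{2} \right)}}{2} - \frac{\cos{\left(\frac{5}{2} \right)}}{2}.

Antiderivative: F(\theta) = \frac{- 3 \theta^{2} \cos{\left(\theta \right)} - 6 \theta^{2} \operatorname{atan}{\left(\theta \right)} - 3 \cos{\left(\theta \right)} - 6 \operatorname{atan}{\left(\theta \right)} + 4}{6 \theta^{2} + 6}; value = - \operatorname{atan}{\left(\frac{5}{2} \right)} - \operatorname{atan}{\left(\frac{3}{2} \right)} - \frac{128}{1131} + \frac{\cos{\left(\frac{3}{2} \right)}}{2} - \frac{\cos{\left(\frac{5}{2} \right)}}{2}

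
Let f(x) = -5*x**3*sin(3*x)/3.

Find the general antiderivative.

A first test for any F(x): its x-derivative must equal f(x) identically.
Check: d/dx[5*x**3*cos(3*x)/9 - 5*x**2*sin(3*x)/9 - 10*x*cos(3*x)/27 + 10*sin(3*x)/81] = -5*x**3*sin(3*x)/3 = f(x).

F(x) = 5*x**3*cos(3*x)/9 - 5*x**2*sin(3*x)/9 - 10*x*cos(3*x)/27 + 10*sin(3*x)/81 + C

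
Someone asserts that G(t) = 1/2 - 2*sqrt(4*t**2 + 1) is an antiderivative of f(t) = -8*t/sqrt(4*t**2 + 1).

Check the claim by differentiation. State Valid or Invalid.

d/dt[G] = -8*t/sqrt(4*t**2 + 1)
This equals f(t) exactly, so the claim holds.

Valid - the claim checks out under differentiation.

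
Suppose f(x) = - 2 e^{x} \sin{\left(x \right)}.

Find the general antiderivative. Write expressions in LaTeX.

F(x) = \left(- \sin{\left(x \right)} + \cos{\left(x \right)}\right) e^{x} + C

Recover f(x) by differentiating a candidate F(x); any mismatch rules it out.
Check: d/dx[\left(- \sin{\left(x \right)} + \cos{\left(x \right)}\right) e^{x}] = - 2 e^{x} \sin{\left(x \right)} = f(x).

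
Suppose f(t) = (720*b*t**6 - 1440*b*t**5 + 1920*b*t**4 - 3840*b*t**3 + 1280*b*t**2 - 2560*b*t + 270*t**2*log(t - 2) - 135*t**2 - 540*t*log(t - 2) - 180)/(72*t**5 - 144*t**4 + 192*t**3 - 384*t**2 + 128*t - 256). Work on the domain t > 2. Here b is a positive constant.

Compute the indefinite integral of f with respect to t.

An antiderivative F(t) passes only if d/dt[F] lands on f(t) exactly.
Check: d/dt[5*(8*b*t**2*(3*t**2 + 4) - 9*log(t - 2))/(8*(3*t**2 + 4))] = (720*b*t**6 - 1440*b*t**5 + 1920*b*t**4 - 3840*b*t**3 + 1280*b*t**2 - 2560*b*t + 270*t**2*log(t - 2) - 135*t**2 - 540*t*log(t - 2) - 180)/(72*t**5 - 144*t**4 + 192*t**3 - 384*t**2 + 128*t - 256) = f(t).

F(t) = 5*(8*b*t**2*(3*t**2 + 4) - 9*log(t - 2))/(8*(3*t**2 + 4)) + C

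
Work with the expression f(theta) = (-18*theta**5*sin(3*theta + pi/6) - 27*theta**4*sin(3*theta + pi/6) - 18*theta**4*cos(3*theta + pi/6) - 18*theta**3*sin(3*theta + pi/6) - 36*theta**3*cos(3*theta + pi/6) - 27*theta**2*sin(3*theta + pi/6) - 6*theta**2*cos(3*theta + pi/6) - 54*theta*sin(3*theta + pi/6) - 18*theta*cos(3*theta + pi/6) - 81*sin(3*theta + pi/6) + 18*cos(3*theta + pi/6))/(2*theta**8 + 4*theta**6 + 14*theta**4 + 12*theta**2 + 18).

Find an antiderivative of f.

Any candidate F(theta) must reproduce f(theta) exactly when differentiated.
Check: d/dtheta[3*theta*cos(3*theta + pi/6)/(theta**4 + theta**2 + 3) + 9*cos(3*theta + pi/6)/(2*theta**4 + 2*theta**2 + 6)] = (-18*theta**5*sin(3*theta + pi/6) - 27*theta**4*sin(3*theta + pi/6) - 18*theta**4*cos(3*theta + pi/6) - 18*theta**3*sin(3*theta + pi/6) - 36*theta**3*cos(3*theta + pi/6) - 27*theta**2*sin(3*theta + pi/6) - 6*theta**2*cos(3*theta + pi/6) - 54*theta*sin(3*theta + pi/6) - 18*theta*cos(3*theta + pi/6) - 81*sin(3*theta + pi/6) + 18*cos(3*theta + pi/6))/(2*theta**8 + 4*theta**6 + 14*theta**4 + 12*theta**2 + 18) = f(theta).

An antiderivative is F(theta) = 3*theta*cos(3*theta + pi/6)/(theta**4 + theta**2 + 3) + 9*cos(3*theta + pi/6)/(2*theta**4 + 2*theta**2 + 6).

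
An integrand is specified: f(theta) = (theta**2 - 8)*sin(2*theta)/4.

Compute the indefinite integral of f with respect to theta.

F(theta) = -(2*theta**2*cos(2*theta) - 2*theta*sin(2*theta) - 17*cos(2*theta))/16 + C

An antiderivative F(theta) passes only if d/dtheta[F] lands on f(theta) exactly.
Check: d/dtheta[-(2*theta**2*cos(2*theta) - 2*theta*sin(2*theta) - 17*cos(2*theta))/16] = theta**2*sin(2*theta)/4 - 2*sin(2*theta), which equals f(theta).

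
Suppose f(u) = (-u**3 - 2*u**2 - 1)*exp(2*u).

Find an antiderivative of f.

An antiderivative is F(u) = (-4*u**3 - 2*u**2 + 2*u - 5)*exp(2*u)/8.

Recognize the product-rule pattern: f = v'r + vr' with v = -u**3/2 - u**2/4 + u/4 - 5/8, r = exp(2*u), so integration by parts undoes it.
Check: d/du[(-4*u**3 - 2*u**2 + 2*u - 5)*exp(2*u)/8] = -u**3*exp(2*u) - 2*u**2*exp(2*u) - exp(2*u), which equals f(u).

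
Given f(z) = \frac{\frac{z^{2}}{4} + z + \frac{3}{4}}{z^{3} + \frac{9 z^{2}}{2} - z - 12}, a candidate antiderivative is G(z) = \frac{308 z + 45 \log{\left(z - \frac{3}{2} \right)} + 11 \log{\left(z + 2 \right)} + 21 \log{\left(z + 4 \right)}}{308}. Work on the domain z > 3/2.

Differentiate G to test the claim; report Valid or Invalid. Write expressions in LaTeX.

d/dz[G] = \frac{4 z^{3} + 19 z^{2} - 45}{4 z^{3} + 18 z^{2} - 4 z - 48}
d/dz[G] - f(z) = 1 != 0.

Invalid: d/dz[G] - f = 1, which is not 0.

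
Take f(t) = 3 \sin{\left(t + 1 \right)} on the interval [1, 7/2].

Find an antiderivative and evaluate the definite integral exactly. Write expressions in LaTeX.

Antiderivative: F(t) = - 3 \cos{\left(t + 1 \right)}; value = 3 \cos{\left(2 \right)} - 3 \cos{\left(\frac{9}{2} \right)}

Since d/dt undoes antidifferentiation here, F'(t) = f(t) is required of F(t).
F(t) = - 3 \cos{\left(t + 1 \right)} is an antiderivative of f.
Check: d/dt[- 3 \cos{\left(t + 1 \right)}] = 3 \sin{\left(t + 1 \right)} = f(t).
F(7/2) = - 3 \cos{\left(\frac{9}{2} \right)}; F(1) = - 3 \cos{\left(2 \right)}.
Integral = F(7/2) - F(1) = 3 \cos{\left(2 \right)} - 3 \cos{\left(\frac{9}{2} \right)}.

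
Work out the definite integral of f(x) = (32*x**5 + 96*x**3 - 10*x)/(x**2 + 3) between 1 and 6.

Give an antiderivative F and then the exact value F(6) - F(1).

Differentiate the proposed F(x) back; it has to land on f(x) exactly.
F(x) = 8*x**4 - 5*log(x**2/2 + 3/2) is an antiderivative of f.
Check: d/dx[8*x**4 - 5*log(x**2/2 + 3/2)] = (32*x**5 + 96*x**3 - 10*x)/(x**2 + 3) = f(x).
F(6) = 10368 - 5*log(39/2); F(1) = 8 - 5*log(2).
Integral = F(6) - F(1) = -5*log(39/2) + 5*log(2) + 10360.

Antiderivative: F(x) = 8*x**4 - 5*log(x**2/2 + 3/2); value = -5*log(39/2) + 5*log(2) + 10360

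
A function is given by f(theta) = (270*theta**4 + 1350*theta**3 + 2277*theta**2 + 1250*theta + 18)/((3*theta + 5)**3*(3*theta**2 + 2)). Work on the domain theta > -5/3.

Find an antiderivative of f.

An antiderivative is F(theta) = 5*log(2*theta**2 + 4/3)/3 - 3/(2*(3*theta + 5)**2).

Differentiate the proposed F(theta) back; it has to land on f(theta) exactly.
Check: d/dtheta[5*log(2*theta**2 + 4/3)/3 - 3/(2*(3*theta + 5)**2)] = (270*theta**4 + 1350*theta**3 + 2277*theta**2 + 1250*theta + 18)/(81*theta**5 + 405*theta**4 + 729*theta**3 + 645*theta**2 + 450*theta + 250), which equals f(theta).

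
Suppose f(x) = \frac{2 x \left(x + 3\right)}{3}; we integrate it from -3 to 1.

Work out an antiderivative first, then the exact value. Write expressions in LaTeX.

Whatever form F(x) takes, F'(x) = f(x) is non-negotiable.
F(x) = \frac{2 x^{3}}{9} + x^{2} is an antiderivative of f.
Check: d/dx[\frac{2 x^{3}}{9} + x^{2}] = \frac{2 x^{2}}{3} + 2 x, which equals f(x).
F(1) = \frac{11}{9}; F(-3) = 3.
Integral = F(1) - F(-3) = - \frac{16}{9}.

Antiderivative: F(x) = \frac{2 x^{3}}{9} + x^{2}; value = - \frac{16}{9}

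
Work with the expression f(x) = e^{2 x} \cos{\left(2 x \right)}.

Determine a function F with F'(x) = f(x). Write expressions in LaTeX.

A first test for any F(x): its x-derivative must equal f(x) identically.
Check: d/dx[\frac{\left(\sin{\left(2 x \right)} + \cos{\left(2 x \right)}\right) e^{2 x}}{4}] = e^{2 x} \cos{\left(2 x \right)} = f(x).

An antiderivative is F(x) = \frac{\left(\sin{\left(2 x \right)} + \cos{\left(2 x \right)}\right) e^{2 x}}{4}.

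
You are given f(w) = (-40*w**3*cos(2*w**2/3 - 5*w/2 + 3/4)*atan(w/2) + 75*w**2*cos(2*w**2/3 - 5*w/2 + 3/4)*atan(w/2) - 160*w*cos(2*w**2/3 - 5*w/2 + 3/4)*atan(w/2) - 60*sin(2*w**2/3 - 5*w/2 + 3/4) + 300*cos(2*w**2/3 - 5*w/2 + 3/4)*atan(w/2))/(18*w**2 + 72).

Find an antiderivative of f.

An antiderivative is F(w) = -5*sin(2*w**2/3 - 5*w/2 + 3/4)*atan(w/2)/3.

Recognize the product-rule pattern: f = u'v + uv' with u = -5*atan(w/2)/3, v = sin(2*w**2/3 - 5*w/2 + 3/4), so integration by parts undoes it.
Check: d/dw[-5*sin(2*w**2/3 - 5*w/2 + 3/4)*atan(w/2)/3] = (-40*w**3*cos(2*w**2/3 - 5*w/2 + 3/4)*atan(w/2) + 75*w**2*cos(2*w**2/3 - 5*w/2 + 3/4)*atan(w/2) - 160*w*cos(2*w**2/3 - 5*w/2 + 3/4)*atan(w/2) - 60*sin(2*w**2/3 - 5*w/2 + 3/4) + 300*cos(2*w**2/3 - 5*w/2 + 3/4)*atan(w/2))/(18*w**2 + 72) = f(w).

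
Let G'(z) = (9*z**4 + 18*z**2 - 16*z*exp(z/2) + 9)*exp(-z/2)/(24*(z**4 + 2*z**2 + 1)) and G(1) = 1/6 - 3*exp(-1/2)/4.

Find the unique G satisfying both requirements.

G(z) = -3*exp(-z/2)/4 + 2/(6*z**2 + 6)

Differentiate the proposed G(z) back; it has to land on the given G'(z).
A general antiderivative is -3*exp(-z/2)/4 + 2/(3*(2*z**2 + 2)) + C.
The condition gives C = 1/6 - 3*exp(-1/2)/4 - (1/6 - 3*exp(-1/2)/4) = 0.
So G(z) = -3*exp(-z/2)/4 + 2/(6*z**2 + 6).
Check: d/dz[-3*exp(-z/2)/4 + 2/(6*z**2 + 6)] = (9*z**4 + 18*z**2 - 16*z*exp(z/2) + 9)/(24*z**4*exp(z/2) + 48*z**2*exp(z/2) + 24*exp(z/2)), which equals G'(z).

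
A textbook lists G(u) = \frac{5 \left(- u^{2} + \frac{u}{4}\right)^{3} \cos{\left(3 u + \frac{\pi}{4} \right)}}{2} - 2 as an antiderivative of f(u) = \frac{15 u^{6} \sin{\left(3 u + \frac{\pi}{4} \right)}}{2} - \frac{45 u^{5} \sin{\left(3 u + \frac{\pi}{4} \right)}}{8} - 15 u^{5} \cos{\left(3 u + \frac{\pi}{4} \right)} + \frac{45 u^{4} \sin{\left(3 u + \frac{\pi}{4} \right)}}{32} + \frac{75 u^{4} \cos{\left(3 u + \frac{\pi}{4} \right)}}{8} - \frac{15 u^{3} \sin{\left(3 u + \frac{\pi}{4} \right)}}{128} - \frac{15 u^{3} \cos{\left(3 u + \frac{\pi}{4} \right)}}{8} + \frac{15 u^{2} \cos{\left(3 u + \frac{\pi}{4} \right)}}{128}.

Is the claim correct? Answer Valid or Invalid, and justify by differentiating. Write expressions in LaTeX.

Valid - differentiating G returns exactly f.

d/du[G] = \frac{15 u^{6} \sin{\left(3 u + \frac{\pi}{4} \right)}}{2} - \frac{45 u^{5} \sin{\left(3 u + \frac{\pi}{4} \right)}}{8} - 15 u^{5} \cos{\left(3 u + \frac{\pi}{4} \right)} + \frac{45 u^{4} \sin{\left(3 u + \frac{\pi}{4} \right)}}{32} + \frac{75 u^{4} \cos{\left(3 u + \frac{\pi}{4} \right)}}{8} - \frac{15 u^{3} \sin{\left(3 u + \frac{\pi}{4} \right)}}{128} - \frac{15 u^{3} \cos{\left(3 u + \frac{\pi}{4} \right)}}{8} + \frac{15 u^{2} \cos{\left(3 u + \frac{\pi}{4} \right)}}{128}
This equals f(u) exactly, so the claim holds.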